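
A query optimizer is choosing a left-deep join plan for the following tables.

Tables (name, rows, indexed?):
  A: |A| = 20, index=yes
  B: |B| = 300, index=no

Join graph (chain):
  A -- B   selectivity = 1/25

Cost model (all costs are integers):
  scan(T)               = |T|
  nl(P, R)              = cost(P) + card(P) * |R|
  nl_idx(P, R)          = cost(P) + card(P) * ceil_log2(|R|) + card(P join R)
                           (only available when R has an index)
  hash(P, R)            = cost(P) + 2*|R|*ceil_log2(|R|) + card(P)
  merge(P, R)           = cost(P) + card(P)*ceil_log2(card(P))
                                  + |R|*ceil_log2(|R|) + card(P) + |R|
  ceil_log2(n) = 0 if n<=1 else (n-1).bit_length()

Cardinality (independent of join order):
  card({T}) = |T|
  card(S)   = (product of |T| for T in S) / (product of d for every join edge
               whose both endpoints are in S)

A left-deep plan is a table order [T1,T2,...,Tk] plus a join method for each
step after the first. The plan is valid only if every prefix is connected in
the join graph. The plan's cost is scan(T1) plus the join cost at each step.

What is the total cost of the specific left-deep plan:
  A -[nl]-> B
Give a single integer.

6020

step 1: scan A: cost=20, card=20
step 2: join B via nl
    card(P join B) = 20*300/(25) = 240
    cost = 20 + 20*300 = 6020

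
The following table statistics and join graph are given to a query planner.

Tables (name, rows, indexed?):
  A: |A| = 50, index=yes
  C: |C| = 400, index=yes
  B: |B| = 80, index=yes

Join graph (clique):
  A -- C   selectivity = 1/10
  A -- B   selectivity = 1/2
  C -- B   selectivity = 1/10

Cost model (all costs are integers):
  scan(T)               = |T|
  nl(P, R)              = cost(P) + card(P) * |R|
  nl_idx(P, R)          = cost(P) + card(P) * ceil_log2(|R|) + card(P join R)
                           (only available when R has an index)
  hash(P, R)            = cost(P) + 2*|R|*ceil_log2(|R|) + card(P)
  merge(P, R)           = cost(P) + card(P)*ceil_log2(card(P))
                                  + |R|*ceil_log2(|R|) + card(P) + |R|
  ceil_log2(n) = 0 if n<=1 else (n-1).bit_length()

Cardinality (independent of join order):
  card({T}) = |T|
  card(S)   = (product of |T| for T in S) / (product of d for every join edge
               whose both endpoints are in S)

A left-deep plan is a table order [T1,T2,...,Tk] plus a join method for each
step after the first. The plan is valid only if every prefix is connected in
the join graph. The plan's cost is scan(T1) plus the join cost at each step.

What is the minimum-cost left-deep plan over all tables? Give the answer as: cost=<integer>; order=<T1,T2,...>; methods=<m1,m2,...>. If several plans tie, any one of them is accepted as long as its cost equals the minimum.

cost=4520; order=C,A,B; methods=hash,hash

Selinger DP (subsets sized 1..n):
  {A}: scan cost=50, card=50
  {C}: scan cost=400, card=400
  {B}: scan cost=80, card=80
  {AC}: card=2000; try (A,hash)→1400, (C,nl_idx)→2500, (C,merge)→4400, (A,merge)→4750, (A,nl_idx)→4800, (C,hash)→7300 …(+2); best=1400 via (A,hash)
  {AB}: card=2000; try (A,hash)→760, (B,merge)→1040, (A,merge)→1070, (B,hash)→1220, (B,nl_idx)→2400, (A,nl_idx)→2560 …(+2); best=760 via (A,hash)
  {BC}: card=3200; try (B,hash)→1920, (C,nl_idx)→4000, (C,merge)→4720, (B,merge)→5040, (B,nl_idx)→6400, (C,hash)→7360 …(+2); best=1920 via (B,hash)
  {ABC}: card=8000; try (B,hash)→4520, (A,hash)→5720, (C,hash)→9960, (B,nl_idx)→23400, (B,merge)→26040, (C,nl_idx)→26760 …(+6); best=4520 via (B,hash)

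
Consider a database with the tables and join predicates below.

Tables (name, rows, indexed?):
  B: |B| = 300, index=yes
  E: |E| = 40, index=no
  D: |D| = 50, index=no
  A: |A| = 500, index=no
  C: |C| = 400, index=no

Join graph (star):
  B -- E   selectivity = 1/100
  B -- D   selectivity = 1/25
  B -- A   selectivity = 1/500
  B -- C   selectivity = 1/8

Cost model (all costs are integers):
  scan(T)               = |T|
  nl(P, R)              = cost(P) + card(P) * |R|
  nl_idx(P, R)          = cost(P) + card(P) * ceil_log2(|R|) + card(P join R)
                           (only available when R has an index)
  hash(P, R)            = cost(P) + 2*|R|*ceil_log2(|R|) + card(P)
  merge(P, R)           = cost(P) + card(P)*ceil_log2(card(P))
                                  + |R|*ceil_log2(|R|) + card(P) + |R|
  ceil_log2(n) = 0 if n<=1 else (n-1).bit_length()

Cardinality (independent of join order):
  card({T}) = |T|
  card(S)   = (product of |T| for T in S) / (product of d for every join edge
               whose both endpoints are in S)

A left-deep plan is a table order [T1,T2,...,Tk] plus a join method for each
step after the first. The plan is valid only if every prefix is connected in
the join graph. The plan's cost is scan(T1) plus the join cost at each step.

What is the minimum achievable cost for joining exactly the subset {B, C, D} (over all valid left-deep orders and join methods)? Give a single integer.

Selinger DP over subsets of {B,C,D}:
  {B}: scan cost=300, card=300
  {D}: scan cost=50, card=50
  {C}: scan cost=400, card=400
  {BD}: card=600; try (B,nl_idx)→1100, (D,hash)→1200, (B,merge)→3400, (D,merge)→3650, (B,hash)→5500, (B,nl)→15050 …(+1); best=1100 via (B,nl_idx)
  {BC}: card=15000; try (B,hash)→6200, (C,merge)→7300, (B,merge)→7400, (C,hash)→7800, (B,nl_idx)→19000, (C,nl)→120300 …(+1); best=6200 via (B,hash)
  {BCD}: card=30000; try (C,hash)→8900, (C,merge)→11700, (D,hash)→21800, (D,merge)→231550, (C,nl)→241100, (D,nl)→756200; best=8900 via (C,hash)

8900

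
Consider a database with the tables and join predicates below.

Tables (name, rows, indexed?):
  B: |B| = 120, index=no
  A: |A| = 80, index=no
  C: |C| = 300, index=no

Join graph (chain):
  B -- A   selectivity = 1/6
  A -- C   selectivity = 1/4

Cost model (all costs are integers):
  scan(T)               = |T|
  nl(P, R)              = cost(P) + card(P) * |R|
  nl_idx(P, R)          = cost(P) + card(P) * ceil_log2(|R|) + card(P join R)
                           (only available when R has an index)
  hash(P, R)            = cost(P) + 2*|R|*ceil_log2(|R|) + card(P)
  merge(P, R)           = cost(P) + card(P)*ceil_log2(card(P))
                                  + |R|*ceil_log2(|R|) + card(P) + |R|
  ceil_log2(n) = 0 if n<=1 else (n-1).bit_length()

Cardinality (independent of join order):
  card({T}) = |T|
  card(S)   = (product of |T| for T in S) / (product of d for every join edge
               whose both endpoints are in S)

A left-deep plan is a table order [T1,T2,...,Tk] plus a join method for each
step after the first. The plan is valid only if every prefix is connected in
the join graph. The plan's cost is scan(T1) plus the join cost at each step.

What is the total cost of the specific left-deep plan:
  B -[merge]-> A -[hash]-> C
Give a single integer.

8720

step 1: scan B: cost=120, card=120
step 2: join A via merge
    card(P join A) = 120*80/(6) = 1600
    cost = 120 + 120*7 + 80*7 + 120 + 80 = 1720
step 3: join C via hash
    card(P join C) = 1600*300/(4) = 120000
    cost = 1720 + 2*300*9 + 1600 = 8720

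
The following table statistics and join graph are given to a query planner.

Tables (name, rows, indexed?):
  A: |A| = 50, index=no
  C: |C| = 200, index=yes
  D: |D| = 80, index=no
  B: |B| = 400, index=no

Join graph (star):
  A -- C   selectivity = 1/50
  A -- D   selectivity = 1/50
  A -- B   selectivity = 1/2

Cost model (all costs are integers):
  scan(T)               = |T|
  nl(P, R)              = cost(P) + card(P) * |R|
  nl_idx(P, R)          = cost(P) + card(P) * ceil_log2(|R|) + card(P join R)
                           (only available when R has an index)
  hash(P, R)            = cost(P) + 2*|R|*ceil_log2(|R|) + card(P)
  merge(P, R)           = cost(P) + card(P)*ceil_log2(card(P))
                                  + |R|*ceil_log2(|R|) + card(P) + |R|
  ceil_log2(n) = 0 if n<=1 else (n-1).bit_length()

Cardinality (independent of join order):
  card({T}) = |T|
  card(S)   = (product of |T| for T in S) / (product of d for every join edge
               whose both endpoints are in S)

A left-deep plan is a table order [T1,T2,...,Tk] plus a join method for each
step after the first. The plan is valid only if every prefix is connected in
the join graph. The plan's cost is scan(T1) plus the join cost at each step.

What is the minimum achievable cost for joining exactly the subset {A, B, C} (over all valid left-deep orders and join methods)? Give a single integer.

6450

Selinger DP over subsets of {A,B,C}:
  {A}: scan cost=50, card=50
  {C}: scan cost=200, card=200
  {B}: scan cost=400, card=400
  {AC}: card=200; try (C,nl_idx)→650, (A,hash)→1000, (C,merge)→2200, (A,merge)→2350, (C,hash)→3300, (C,nl)→10050 …(+1); best=650 via (C,nl_idx)
  {AB}: card=10000; try (A,hash)→1400, (B,merge)→4400, (A,merge)→4750, (B,hash)→7300, (B,nl)→20050, (A,nl)→20400; best=1400 via (A,hash)
  {ABC}: card=40000; try (B,merge)→6450, (B,hash)→8050, (C,hash)→14600, (B,nl)→80650, (C,nl_idx)→121400, (C,merge)→153200 …(+1); best=6450 via (B,merge)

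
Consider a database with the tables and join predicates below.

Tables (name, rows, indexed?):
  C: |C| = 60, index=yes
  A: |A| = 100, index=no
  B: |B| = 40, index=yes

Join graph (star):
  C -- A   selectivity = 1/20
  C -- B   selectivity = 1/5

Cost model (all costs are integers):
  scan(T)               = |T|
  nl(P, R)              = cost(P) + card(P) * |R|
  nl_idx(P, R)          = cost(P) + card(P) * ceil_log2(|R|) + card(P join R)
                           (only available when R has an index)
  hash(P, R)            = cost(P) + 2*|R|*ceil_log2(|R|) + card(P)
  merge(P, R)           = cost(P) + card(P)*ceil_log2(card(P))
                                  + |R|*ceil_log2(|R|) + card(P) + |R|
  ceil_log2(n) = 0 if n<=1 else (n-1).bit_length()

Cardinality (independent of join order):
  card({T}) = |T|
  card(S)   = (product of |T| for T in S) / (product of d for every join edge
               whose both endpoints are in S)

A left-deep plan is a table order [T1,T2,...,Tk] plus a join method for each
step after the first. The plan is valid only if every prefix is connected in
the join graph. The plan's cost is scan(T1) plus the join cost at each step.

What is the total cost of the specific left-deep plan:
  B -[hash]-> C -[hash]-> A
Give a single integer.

step 1: scan B: cost=40, card=40
step 2: join C via hash
    card(P join C) = 40*60/(5) = 480
    cost = 40 + 2*60*6 + 40 = 800
step 3: join A via hash
    card(P join A) = 480*100/(20) = 2400
    cost = 800 + 2*100*7 + 480 = 2680

2680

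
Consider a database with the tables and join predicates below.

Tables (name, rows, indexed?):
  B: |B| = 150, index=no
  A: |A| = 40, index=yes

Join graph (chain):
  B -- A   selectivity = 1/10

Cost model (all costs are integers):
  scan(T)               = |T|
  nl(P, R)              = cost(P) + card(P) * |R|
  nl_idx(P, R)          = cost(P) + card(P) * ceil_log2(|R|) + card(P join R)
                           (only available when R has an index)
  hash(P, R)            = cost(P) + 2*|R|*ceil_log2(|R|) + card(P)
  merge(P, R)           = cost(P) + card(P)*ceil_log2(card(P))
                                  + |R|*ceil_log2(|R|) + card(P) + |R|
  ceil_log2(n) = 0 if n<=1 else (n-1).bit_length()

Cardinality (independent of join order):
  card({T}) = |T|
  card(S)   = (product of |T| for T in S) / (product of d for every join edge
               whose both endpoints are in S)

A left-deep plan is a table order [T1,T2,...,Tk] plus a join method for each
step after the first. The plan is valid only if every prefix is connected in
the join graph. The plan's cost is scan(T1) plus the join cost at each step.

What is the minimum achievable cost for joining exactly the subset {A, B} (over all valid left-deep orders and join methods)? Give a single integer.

Selinger DP over subsets of {A,B}:
  {B}: scan cost=150, card=150
  {A}: scan cost=40, card=40
  {AB}: card=600; try (A,hash)→780, (A,nl_idx)→1650, (B,merge)→1670, (A,merge)→1780, (B,hash)→2480, (B,nl)→6040 …(+1); best=780 via (A,hash)

780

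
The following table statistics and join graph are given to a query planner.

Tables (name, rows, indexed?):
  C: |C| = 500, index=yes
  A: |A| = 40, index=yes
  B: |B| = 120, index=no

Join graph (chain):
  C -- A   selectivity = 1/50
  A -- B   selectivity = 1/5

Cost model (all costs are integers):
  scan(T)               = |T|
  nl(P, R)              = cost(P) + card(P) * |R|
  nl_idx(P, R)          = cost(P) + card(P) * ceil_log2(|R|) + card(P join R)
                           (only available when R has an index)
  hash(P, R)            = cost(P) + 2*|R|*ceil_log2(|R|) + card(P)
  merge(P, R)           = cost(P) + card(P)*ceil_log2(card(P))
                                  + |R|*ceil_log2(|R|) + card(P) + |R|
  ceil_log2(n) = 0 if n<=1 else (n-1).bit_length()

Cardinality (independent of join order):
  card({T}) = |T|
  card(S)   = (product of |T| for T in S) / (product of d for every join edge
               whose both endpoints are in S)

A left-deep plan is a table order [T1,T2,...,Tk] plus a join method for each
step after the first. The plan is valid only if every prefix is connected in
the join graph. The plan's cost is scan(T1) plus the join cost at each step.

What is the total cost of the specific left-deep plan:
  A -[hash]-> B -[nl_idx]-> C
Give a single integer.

20000

step 1: scan A: cost=40, card=40
step 2: join B via hash
    card(P join B) = 40*120/(5) = 960
    cost = 40 + 2*120*7 + 40 = 1760
step 3: join C via nl_idx
    card(P join C) = 960*500/(50) = 9600
    cost = 1760 + 960*9 + 9600 = 20000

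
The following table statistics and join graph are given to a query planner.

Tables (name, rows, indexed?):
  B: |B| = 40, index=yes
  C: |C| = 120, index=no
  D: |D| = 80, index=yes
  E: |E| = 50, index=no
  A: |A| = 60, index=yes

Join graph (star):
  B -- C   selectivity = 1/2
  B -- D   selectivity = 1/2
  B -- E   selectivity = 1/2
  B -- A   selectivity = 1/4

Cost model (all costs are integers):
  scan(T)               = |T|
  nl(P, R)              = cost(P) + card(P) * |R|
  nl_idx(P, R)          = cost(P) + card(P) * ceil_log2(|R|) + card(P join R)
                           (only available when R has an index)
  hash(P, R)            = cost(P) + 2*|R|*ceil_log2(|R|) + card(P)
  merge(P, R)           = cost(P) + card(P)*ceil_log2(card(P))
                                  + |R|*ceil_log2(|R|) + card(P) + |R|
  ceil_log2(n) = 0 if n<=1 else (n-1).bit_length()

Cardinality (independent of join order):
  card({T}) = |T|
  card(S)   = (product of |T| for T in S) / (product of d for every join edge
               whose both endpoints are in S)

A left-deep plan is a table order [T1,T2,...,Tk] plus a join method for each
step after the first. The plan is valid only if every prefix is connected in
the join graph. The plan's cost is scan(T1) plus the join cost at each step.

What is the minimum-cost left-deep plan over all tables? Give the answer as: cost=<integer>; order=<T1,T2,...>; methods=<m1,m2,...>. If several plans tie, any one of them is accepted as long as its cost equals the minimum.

cost=619600; order=A,B,E,D,C; methods=hash,hash,hash,hash

Selinger DP (subsets sized 1..n):
  {B}: scan cost=40, card=40
  {C}: scan cost=120, card=120
  {D}: scan cost=80, card=80
  {E}: scan cost=50, card=50
  {A}: scan cost=60, card=60
  {BC}: card=2400; try (B,hash)→720, (C,merge)→1280, (B,merge)→1360, (C,hash)→1760, (B,nl_idx)→3240, (C,nl)→4840 …(+1); best=720 via (B,hash)
  {BD}: card=1600; try (B,hash)→640, (D,merge)→960, (B,merge)→1000, (D,hash)→1200, (D,nl_idx)→1920, (B,nl_idx)→2160 …(+2); best=640 via (B,hash)
  {BE}: card=1000; try (B,hash)→580, (E,merge)→670, (E,hash)→680, (B,merge)→680, (B,nl_idx)→1350, (E,nl)→2040 …(+1); best=580 via (B,hash)
  {AB}: card=600; try (B,hash)→600, (A,merge)→740, (B,merge)→760, (A,hash)→800, (A,nl_idx)→880, (B,nl_idx)→1020 …(+2); best=600 via (B,hash)
  {BCD}: card=96000; try (C,hash)→3920, (D,hash)→4240, (C,merge)→20800, (D,merge)→32560, (D,nl_idx)→113520, (C,nl)→192640 …(+1); best=3920 via (C,hash)
  {BCE}: card=60000; try (C,hash)→3260, (E,hash)→3720, (C,merge)→12540, (E,merge)→32270, (C,nl)→120580, (E,nl)→120720; best=3260 via (C,hash)
  {ABC}: card=36000; try (C,hash)→2880, (A,hash)→3840, (C,merge)→8160, (A,merge)→32340, (A,nl_idx)→51120, (C,nl)→72600 …(+1); best=2880 via (C,hash)
  {BDE}: card=40000; try (D,hash)→2700, (E,hash)→2840, (D,merge)→12220, (E,merge)→20190, (D,nl_idx)→47580, (D,nl)→80580 …(+1); best=2700 via (D,hash)
  {ABD}: card=24000; try (D,hash)→2320, (A,hash)→2960, (D,merge)→7840, (A,merge)→20260, (D,nl_idx)→28800, (A,nl_idx)→34240 …(+2); best=2320 via (D,hash)
  {ABE}: card=15000; try (E,hash)→1800, (A,hash)→2300, (E,merge)→7550, (A,merge)→12000, (A,nl_idx)→21580, (E,nl)→30600 …(+1); best=1800 via (E,hash)
  {BCDE}: card=2400000; try (C,hash)→44380, (D,hash)→64380, (E,hash)→100520, (C,merge)→683660, (D,merge)→1023900, (E,merge)→1732270 …(+4); best=44380 via (C,hash)
  {ABCD}: card=1440000; try (C,hash)→28000, (D,hash)→40000, (A,hash)→100640, (C,merge)→387280, (D,merge)→615520, (D,nl_idx)→1694880 …(+5); best=28000 via (C,hash)
  {ABCE}: card=900000; try (C,hash)→18480, (E,hash)→39480, (A,hash)→63980, (C,merge)→227760, (E,merge)→615230, (A,merge)→1023680 …(+4); best=18480 via (C,hash)
  {ABDE}: card=600000; try (D,hash)→17920, (E,hash)→26920, (A,hash)→43420, (D,merge)→227440, (E,merge)→386670, (A,merge)→683120 …(+5); best=17920 via (D,hash)
  {ABCDE}: card=36000000; try (C,hash)→619600, (D,hash)→919600, (E,hash)→1468600, (A,hash)→2445100, (C,merge)→12618880, (D,merge)→18919120 …(+8); best=619600 via (C,hash)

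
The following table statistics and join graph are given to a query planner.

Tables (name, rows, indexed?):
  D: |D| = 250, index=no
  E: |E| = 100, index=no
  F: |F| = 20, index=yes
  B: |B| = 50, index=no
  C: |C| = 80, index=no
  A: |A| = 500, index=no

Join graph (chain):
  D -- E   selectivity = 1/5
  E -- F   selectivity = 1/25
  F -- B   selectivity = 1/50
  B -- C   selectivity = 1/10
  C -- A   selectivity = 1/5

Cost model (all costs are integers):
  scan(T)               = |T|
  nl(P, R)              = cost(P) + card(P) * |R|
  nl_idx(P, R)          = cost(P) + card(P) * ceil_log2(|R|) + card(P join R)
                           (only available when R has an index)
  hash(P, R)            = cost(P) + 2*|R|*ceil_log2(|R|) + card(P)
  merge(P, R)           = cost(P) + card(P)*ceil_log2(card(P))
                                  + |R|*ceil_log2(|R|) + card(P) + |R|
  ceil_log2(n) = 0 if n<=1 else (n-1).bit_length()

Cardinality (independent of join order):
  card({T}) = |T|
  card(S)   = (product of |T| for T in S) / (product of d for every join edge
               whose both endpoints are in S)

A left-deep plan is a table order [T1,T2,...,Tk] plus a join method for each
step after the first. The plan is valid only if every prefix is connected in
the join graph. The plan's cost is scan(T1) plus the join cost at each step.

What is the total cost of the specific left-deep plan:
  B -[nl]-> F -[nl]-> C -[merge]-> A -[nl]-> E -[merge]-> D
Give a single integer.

step 1: scan B: cost=50, card=50
step 2: join F via nl
    card(P join F) = 50*20/(50) = 20
    cost = 50 + 50*20 = 1050
step 3: join C via nl
    card(P join C) = 20*80/(10) = 160
    cost = 1050 + 20*80 = 2650
step 4: join A via merge
    card(P join A) = 160*500/(5) = 16000
    cost = 2650 + 160*8 + 500*9 + 160 + 500 = 9090
step 5: join E via nl
    card(P join E) = 16000*100/(25) = 64000
    cost = 9090 + 16000*100 = 1609090
step 6: join D via merge
    card(P join D) = 64000*250/(5) = 3200000
    cost = 1609090 + 64000*16 + 250*8 + 64000 + 250 = 2699340

2699340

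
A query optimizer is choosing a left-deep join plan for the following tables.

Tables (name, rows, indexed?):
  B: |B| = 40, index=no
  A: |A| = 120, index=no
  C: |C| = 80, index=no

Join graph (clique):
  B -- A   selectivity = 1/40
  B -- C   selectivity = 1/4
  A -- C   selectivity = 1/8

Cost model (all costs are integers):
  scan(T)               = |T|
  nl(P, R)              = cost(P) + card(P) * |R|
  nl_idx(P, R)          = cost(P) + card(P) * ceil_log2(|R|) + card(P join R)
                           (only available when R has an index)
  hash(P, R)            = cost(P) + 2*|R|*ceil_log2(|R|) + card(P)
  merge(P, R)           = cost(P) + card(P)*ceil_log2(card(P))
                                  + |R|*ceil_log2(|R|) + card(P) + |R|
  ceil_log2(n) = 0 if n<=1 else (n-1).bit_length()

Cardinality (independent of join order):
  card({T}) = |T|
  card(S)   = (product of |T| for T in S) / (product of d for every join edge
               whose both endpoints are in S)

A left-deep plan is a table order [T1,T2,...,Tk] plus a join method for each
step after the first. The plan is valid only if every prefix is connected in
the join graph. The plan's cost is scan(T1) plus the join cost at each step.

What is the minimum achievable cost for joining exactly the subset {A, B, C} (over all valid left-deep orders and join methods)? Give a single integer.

Selinger DP over subsets of {A,B,C}:
  {B}: scan cost=40, card=40
  {A}: scan cost=120, card=120
  {C}: scan cost=80, card=80
  {AB}: card=120; try (B,hash)→720, (A,merge)→1280, (B,merge)→1360, (A,hash)→1760, (A,nl)→4840, (B,nl)→4920; best=720 via (B,hash)
  {BC}: card=800; try (B,hash)→640, (C,merge)→960, (B,merge)→1000, (C,hash)→1200, (C,nl)→3240, (B,nl)→3280; best=640 via (B,hash)
  {AC}: card=1200; try (C,hash)→1360, (A,merge)→1680, (C,merge)→1720, (A,hash)→1840, (A,nl)→9680, (C,nl)→9720; best=1360 via (C,hash)
  {ABC}: card=300; try (C,hash)→1960, (C,merge)→2320, (B,hash)→3040, (A,hash)→3120, (C,nl)→10320, (A,merge)→10400 …(+3); best=1960 via (C,hash)

1960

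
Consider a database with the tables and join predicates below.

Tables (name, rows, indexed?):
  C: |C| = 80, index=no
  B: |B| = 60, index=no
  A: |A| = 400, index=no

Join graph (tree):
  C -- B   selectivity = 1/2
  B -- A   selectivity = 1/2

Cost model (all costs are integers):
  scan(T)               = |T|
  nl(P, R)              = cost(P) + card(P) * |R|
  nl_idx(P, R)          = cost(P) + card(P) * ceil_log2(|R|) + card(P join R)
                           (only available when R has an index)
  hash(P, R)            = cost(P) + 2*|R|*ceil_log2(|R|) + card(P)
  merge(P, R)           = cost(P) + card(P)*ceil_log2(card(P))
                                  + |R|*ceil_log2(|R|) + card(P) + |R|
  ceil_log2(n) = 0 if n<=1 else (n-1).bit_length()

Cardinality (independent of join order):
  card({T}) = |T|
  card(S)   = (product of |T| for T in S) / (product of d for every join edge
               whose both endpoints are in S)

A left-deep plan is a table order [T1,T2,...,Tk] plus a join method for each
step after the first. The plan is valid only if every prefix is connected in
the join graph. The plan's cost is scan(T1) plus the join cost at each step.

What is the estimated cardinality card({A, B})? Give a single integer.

12000

Tables in S: A(400), B(60)
Edges inside S: B-A(d=2)
numerator = 400 * 60 = 24000
denominator = 2 = 2
card(S) = 24000 / 2 = 12000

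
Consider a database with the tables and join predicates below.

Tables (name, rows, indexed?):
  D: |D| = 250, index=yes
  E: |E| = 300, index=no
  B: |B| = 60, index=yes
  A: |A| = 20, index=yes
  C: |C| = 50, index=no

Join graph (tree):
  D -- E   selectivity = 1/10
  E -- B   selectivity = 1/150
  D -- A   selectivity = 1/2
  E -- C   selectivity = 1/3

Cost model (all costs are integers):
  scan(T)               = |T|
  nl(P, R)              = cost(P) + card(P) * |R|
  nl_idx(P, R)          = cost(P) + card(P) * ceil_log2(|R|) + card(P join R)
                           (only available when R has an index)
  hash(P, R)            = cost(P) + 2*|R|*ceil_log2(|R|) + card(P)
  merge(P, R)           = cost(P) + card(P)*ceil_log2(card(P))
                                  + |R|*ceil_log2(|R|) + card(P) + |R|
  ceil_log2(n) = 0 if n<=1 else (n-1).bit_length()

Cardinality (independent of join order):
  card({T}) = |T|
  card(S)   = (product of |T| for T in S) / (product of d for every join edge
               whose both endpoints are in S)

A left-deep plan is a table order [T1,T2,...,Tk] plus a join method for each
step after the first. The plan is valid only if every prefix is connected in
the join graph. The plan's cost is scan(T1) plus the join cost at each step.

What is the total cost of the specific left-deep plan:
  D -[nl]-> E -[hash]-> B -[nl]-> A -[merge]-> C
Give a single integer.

step 1: scan D: cost=250, card=250
step 2: join E via nl
    card(P join E) = 250*300/(10) = 7500
    cost = 250 + 250*300 = 75250
step 3: join B via hash
    card(P join B) = 7500*60/(150) = 3000
    cost = 75250 + 2*60*6 + 7500 = 83470
step 4: join A via nl
    card(P join A) = 3000*20/(2) = 30000
    cost = 83470 + 3000*20 = 143470
step 5: join C via merge
    card(P join C) = 30000*50/(3) = 500000
    cost = 143470 + 30000*15 + 50*6 + 30000 + 50 = 623820

623820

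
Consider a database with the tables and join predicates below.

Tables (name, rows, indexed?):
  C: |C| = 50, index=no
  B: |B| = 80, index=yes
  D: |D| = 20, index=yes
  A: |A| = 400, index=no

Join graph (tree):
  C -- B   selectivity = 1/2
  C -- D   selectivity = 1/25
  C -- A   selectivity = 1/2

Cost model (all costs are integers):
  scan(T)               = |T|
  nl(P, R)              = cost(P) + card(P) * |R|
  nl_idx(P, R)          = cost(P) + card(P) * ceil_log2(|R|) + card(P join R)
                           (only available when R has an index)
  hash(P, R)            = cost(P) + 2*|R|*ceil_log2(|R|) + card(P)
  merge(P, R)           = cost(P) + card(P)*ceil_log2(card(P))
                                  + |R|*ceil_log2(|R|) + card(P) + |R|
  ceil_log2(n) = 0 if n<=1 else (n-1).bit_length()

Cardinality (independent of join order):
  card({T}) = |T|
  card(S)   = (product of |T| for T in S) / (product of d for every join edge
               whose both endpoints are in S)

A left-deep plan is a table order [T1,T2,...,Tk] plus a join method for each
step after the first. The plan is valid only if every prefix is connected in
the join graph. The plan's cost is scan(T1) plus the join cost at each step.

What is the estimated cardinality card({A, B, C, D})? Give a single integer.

Tables in S: A(400), B(80), C(50), D(20)
Edges inside S: C-B(d=2), C-D(d=25), C-A(d=2)
numerator = 400 * 80 * 50 * 20 = 32000000
denominator = 2 * 25 * 2 = 100
card(S) = 32000000 / 100 = 320000

320000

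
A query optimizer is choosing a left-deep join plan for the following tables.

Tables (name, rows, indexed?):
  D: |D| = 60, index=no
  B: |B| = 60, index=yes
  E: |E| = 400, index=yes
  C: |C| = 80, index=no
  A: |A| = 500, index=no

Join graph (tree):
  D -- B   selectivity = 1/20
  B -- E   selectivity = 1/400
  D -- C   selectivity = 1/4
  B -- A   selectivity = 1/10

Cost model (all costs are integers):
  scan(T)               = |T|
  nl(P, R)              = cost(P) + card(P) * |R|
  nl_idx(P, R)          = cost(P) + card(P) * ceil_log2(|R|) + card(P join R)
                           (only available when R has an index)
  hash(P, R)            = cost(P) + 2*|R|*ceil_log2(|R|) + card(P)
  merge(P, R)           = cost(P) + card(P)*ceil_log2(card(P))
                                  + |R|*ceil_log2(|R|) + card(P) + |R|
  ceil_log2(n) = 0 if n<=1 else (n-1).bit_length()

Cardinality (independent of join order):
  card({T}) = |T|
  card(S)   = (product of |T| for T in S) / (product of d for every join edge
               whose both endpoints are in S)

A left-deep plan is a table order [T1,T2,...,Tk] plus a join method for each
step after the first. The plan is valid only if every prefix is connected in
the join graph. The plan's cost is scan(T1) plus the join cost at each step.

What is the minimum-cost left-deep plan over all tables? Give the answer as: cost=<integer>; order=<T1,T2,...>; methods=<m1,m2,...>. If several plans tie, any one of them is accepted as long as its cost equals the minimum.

cost=15340; order=B,E,D,C,A; methods=nl_idx,hash,hash,hash

Selinger DP (subsets sized 1..n):
  {D}: scan cost=60, card=60
  {B}: scan cost=60, card=60
  {E}: scan cost=400, card=400
  {C}: scan cost=80, card=80
  {A}: scan cost=500, card=500
  {BD}: card=180; try (B,nl_idx)→600, (D,hash)→840, (B,hash)→840, (D,merge)→900, (B,merge)→900, (D,nl)→3660 …(+1); best=600 via (B,nl_idx)
  {CD}: card=1200; try (D,hash)→880, (C,merge)→1120, (D,merge)→1140, (C,hash)→1240, (C,nl)→4860, (D,nl)→4880; best=880 via (D,hash)
  {BE}: card=60; try (E,nl_idx)→660, (B,hash)→1520, (B,nl_idx)→2860, (E,merge)→4480, (B,merge)→4820, (E,hash)→7320 …(+2); best=660 via (E,nl_idx)
  {AB}: card=3000; try (B,hash)→1720, (A,merge)→5480, (B,merge)→5920, (B,nl_idx)→6500, (A,hash)→9120, (A,nl)→30060 …(+1); best=1720 via (B,hash)
  {BDE}: card=180; try (D,hash)→1440, (D,merge)→1500, (E,nl_idx)→2400, (D,nl)→4260, (E,merge)→6220, (E,hash)→7980 …(+1); best=1440 via (D,hash)
  {BCD}: card=3600; try (C,hash)→1900, (B,hash)→2800, (C,merge)→2860, (B,nl_idx)→11680, (C,nl)→15000, (B,merge)→15700 …(+1); best=1900 via (C,hash)
  {ABD}: card=9000; try (D,hash)→5440, (A,merge)→7220, (A,hash)→9780, (D,merge)→41140, (A,nl)→90600, (D,nl)→181720; best=5440 via (D,hash)
  {ABE}: card=3000; try (A,merge)→6080, (A,hash)→9720, (E,hash)→11920, (A,nl)→30660, (E,nl_idx)→31720, (E,merge)→44720 …(+1); best=6080 via (A,merge)
  {BCDE}: card=3600; try (C,hash)→2740, (C,merge)→3700, (E,hash)→12700, (C,nl)→15840, (E,nl_idx)→37900, (E,merge)→52700 …(+1); best=2740 via (C,hash)
  {ABDE}: card=9000; try (A,merge)→8060, (D,hash)→9800, (A,hash)→10620, (E,hash)→21640, (D,merge)→45500, (A,nl)→91440 …(+4); best=8060 via (A,merge)
  {ABCD}: card=180000; try (A,hash)→14500, (C,hash)→15560, (A,merge)→53700, (C,merge)→141080, (C,nl)→725440, (A,nl)→1801900; best=14500 via (A,hash)
  {ABCDE}: card=180000; try (A,hash)→15340, (C,hash)→18180, (A,merge)→54540, (C,merge)→143700, (E,hash)→201700, (C,nl)→728060 …(+4); best=15340 via (A,hash)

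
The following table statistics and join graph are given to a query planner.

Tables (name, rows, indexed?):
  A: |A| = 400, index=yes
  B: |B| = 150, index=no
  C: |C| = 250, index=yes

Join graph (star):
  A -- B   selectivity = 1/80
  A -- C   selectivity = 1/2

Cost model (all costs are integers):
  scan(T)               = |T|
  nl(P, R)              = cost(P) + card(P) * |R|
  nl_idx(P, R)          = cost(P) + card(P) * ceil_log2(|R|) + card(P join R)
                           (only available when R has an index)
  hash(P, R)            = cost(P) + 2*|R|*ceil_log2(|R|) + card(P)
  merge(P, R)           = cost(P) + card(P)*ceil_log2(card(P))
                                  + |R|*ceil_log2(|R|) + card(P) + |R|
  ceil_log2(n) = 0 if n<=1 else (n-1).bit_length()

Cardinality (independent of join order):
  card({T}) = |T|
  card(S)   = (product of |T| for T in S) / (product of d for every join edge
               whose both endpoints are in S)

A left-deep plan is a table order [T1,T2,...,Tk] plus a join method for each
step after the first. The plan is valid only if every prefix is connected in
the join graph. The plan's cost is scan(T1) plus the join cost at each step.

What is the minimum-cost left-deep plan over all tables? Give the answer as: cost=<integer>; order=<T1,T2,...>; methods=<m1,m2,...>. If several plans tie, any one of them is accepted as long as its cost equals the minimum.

cost=7000; order=B,A,C; methods=nl_idx,hash

Selinger DP (subsets sized 1..n):
  {A}: scan cost=400, card=400
  {B}: scan cost=150, card=150
  {C}: scan cost=250, card=250
  {AB}: card=750; try (A,nl_idx)→2250, (B,hash)→3200, (A,merge)→5500, (B,merge)→5750, (A,hash)→7500, (A,nl)→60150 …(+1); best=2250 via (A,nl_idx)
  {AC}: card=50000; try (C,hash)→4800, (A,merge)→6500, (C,merge)→6650, (A,hash)→7700, (A,nl_idx)→52500, (C,nl_idx)→53600 …(+2); best=4800 via (C,hash)
  {ABC}: card=93750; try (C,hash)→7000, (C,merge)→12750, (B,hash)→57200, (C,nl_idx)→102000, (C,nl)→189750, (B,merge)→856150 …(+1); best=7000 via (C,hash)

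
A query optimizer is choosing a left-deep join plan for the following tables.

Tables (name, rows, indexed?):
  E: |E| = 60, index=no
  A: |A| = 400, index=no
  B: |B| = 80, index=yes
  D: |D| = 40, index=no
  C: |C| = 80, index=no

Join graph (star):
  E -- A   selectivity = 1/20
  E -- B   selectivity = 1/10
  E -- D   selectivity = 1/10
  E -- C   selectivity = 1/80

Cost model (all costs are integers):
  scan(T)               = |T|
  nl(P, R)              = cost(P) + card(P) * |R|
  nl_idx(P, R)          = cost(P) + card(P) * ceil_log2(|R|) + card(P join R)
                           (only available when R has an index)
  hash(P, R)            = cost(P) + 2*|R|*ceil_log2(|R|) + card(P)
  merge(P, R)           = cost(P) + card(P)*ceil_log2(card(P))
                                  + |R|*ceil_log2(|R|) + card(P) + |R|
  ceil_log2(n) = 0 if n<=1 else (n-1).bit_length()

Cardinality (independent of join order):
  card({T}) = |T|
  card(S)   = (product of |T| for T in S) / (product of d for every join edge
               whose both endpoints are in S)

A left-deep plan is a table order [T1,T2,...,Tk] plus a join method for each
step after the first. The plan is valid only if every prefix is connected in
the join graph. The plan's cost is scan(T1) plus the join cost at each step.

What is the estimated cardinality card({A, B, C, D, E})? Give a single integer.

38400

Tables in S: A(400), B(80), C(80), D(40), E(60)
Edges inside S: E-A(d=20), E-B(d=10), E-D(d=10), E-C(d=80)
numerator = 400 * 80 * 80 * 40 * 60 = 6144000000
denominator = 20 * 10 * 10 * 80 = 160000
card(S) = 6144000000 / 160000 = 38400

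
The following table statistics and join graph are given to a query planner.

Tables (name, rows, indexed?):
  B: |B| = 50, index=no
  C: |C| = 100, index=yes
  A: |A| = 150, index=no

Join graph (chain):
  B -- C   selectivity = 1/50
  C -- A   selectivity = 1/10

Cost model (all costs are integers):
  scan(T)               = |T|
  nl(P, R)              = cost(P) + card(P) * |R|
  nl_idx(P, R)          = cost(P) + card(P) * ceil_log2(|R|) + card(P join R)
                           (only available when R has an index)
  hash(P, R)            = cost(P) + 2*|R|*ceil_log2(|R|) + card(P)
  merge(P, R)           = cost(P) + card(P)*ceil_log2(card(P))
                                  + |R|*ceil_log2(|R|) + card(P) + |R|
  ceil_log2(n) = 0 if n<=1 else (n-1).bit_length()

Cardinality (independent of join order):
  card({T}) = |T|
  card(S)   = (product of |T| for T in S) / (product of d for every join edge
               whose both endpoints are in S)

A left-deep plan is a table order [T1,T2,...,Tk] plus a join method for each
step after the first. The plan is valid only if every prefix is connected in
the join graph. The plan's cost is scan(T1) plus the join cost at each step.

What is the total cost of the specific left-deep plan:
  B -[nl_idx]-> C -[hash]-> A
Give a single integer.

step 1: scan B: cost=50, card=50
step 2: join C via nl_idx
    card(P join C) = 50*100/(50) = 100
    cost = 50 + 50*7 + 100 = 500
step 3: join A via hash
    card(P join A) = 100*150/(10) = 1500
    cost = 500 + 2*150*8 + 100 = 3000

3000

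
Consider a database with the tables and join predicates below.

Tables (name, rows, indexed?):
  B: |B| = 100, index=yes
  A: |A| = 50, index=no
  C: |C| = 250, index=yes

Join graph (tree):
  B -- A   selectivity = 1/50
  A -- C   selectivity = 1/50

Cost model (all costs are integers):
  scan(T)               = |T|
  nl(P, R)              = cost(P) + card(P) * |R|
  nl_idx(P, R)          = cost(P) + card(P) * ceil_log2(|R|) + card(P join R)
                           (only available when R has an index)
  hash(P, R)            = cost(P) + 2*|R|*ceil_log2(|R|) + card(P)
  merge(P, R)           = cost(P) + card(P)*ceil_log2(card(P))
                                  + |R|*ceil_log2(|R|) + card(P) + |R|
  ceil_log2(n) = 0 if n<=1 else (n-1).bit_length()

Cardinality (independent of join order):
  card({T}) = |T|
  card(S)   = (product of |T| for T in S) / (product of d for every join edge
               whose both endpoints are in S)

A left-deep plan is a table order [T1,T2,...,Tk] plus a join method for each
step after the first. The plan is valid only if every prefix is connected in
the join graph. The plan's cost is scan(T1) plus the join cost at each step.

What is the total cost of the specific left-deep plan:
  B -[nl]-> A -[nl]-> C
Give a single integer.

30100

step 1: scan B: cost=100, card=100
step 2: join A via nl
    card(P join A) = 100*50/(50) = 100
    cost = 100 + 100*50 = 5100
step 3: join C via nl
    card(P join C) = 100*250/(50) = 500
    cost = 5100 + 100*250 = 30100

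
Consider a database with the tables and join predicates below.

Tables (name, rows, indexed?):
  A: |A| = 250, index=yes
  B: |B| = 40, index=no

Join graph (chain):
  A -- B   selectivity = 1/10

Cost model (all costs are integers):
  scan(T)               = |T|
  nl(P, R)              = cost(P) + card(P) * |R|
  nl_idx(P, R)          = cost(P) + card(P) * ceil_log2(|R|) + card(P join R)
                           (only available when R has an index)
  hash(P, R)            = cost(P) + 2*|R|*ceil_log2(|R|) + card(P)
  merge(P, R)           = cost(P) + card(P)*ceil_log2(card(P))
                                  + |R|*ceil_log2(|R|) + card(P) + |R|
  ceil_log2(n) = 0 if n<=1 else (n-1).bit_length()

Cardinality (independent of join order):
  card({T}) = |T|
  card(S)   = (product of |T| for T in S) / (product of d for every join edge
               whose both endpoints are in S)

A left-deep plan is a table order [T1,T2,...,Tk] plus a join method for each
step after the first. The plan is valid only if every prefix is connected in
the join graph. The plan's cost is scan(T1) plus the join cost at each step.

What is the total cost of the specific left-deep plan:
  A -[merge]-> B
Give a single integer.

step 1: scan A: cost=250, card=250
step 2: join B via merge
    card(P join B) = 250*40/(10) = 1000
    cost = 250 + 250*8 + 40*6 + 250 + 40 = 2780

2780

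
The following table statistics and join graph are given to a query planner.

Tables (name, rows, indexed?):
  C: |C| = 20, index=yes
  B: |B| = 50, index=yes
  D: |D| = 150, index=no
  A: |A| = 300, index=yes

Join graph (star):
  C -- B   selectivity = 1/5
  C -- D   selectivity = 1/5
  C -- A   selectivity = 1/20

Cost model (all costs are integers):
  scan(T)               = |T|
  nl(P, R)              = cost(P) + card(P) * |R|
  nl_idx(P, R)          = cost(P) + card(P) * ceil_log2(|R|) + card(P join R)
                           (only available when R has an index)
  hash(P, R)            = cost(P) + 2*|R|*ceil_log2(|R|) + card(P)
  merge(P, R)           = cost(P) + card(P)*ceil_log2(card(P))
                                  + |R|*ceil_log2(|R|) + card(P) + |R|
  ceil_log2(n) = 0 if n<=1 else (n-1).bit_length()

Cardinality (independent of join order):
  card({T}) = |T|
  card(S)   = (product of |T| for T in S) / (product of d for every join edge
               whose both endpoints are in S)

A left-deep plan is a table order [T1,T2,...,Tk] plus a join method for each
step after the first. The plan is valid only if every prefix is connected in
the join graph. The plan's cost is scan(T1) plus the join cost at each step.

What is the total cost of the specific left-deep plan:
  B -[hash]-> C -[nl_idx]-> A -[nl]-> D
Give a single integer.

455100

step 1: scan B: cost=50, card=50
step 2: join C via hash
    card(P join C) = 50*20/(5) = 200
    cost = 50 + 2*20*5 + 50 = 300
step 3: join A via nl_idx
    card(P join A) = 200*300/(20) = 3000
    cost = 300 + 200*9 + 3000 = 5100
step 4: join D via nl
    card(P join D) = 3000*150/(5) = 90000
    cost = 5100 + 3000*150 = 455100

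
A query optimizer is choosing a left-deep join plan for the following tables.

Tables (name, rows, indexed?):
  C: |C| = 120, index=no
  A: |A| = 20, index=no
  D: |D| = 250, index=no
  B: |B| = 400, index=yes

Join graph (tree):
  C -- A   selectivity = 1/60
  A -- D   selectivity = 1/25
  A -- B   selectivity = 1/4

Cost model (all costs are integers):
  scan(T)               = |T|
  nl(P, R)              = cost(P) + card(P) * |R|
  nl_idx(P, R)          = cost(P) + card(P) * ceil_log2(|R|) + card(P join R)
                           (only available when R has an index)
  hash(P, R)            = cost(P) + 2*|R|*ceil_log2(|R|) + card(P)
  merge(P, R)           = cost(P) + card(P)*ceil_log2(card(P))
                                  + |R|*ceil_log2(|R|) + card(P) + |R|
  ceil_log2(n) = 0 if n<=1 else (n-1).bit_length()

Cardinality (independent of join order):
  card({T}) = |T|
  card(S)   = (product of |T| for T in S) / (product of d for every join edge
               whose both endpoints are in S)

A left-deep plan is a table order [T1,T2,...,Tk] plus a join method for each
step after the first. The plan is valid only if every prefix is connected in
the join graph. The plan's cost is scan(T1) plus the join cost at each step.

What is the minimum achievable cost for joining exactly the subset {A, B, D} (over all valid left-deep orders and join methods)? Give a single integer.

Selinger DP over subsets of {A,B,D}:
  {A}: scan cost=20, card=20
  {D}: scan cost=250, card=250
  {B}: scan cost=400, card=400
  {AD}: card=200; try (A,hash)→700, (D,merge)→2390, (A,merge)→2620, (D,hash)→4040, (D,nl)→5020, (A,nl)→5250; best=700 via (A,hash)
  {AB}: card=2000; try (A,hash)→1000, (B,nl_idx)→2200, (B,merge)→4140, (A,merge)→4520, (B,hash)→7240, (B,nl)→8020 …(+1); best=1000 via (A,hash)
  {ABD}: card=20000; try (B,merge)→6500, (D,hash)→7000, (B,hash)→8100, (B,nl_idx)→22500, (D,merge)→27250, (B,nl)→80700 …(+1); best=6500 via (B,merge)

6500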